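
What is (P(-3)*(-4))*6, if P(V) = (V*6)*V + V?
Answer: -1224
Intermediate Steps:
P(V) = V + 6*V² (P(V) = (6*V)*V + V = 6*V² + V = V + 6*V²)
(P(-3)*(-4))*6 = (-3*(1 + 6*(-3))*(-4))*6 = (-3*(1 - 18)*(-4))*6 = (-3*(-17)*(-4))*6 = (51*(-4))*6 = -204*6 = -1224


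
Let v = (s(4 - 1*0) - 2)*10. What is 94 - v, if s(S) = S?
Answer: 74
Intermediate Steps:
v = 20 (v = ((4 - 1*0) - 2)*10 = ((4 + 0) - 2)*10 = (4 - 2)*10 = 2*10 = 20)
94 - v = 94 - 1*20 = 94 - 20 = 74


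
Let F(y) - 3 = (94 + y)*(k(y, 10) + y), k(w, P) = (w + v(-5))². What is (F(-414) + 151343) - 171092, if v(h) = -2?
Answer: -55265186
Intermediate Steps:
k(w, P) = (-2 + w)² (k(w, P) = (w - 2)² = (-2 + w)²)
F(y) = 3 + (94 + y)*(y + (-2 + y)²) (F(y) = 3 + (94 + y)*((-2 + y)² + y) = 3 + (94 + y)*(y + (-2 + y)²))
(F(-414) + 151343) - 171092 = ((379 + (-414)³ - 278*(-414) + 91*(-414)²) + 151343) - 171092 = ((379 - 70957944 + 115092 + 91*171396) + 151343) - 171092 = ((379 - 70957944 + 115092 + 15597036) + 151343) - 171092 = (-55245437 + 151343) - 171092 = -55094094 - 171092 = -55265186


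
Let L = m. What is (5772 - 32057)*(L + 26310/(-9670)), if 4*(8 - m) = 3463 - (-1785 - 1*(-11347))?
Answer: -155558651605/3868 ≈ -4.0217e+7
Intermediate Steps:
m = 6131/4 (m = 8 - (3463 - (-1785 - 1*(-11347)))/4 = 8 - (3463 - (-1785 + 11347))/4 = 8 - (3463 - 1*9562)/4 = 8 - (3463 - 9562)/4 = 8 - ¼*(-6099) = 8 + 6099/4 = 6131/4 ≈ 1532.8)
L = 6131/4 ≈ 1532.8
(5772 - 32057)*(L + 26310/(-9670)) = (5772 - 32057)*(6131/4 + 26310/(-9670)) = -26285*(6131/4 + 26310*(-1/9670)) = -26285*(6131/4 - 2631/967) = -26285*5918153/3868 = -155558651605/3868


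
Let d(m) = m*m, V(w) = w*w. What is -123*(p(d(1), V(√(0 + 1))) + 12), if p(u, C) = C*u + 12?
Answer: -3075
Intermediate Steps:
V(w) = w²
d(m) = m²
p(u, C) = 12 + C*u
-123*(p(d(1), V(√(0 + 1))) + 12) = -123*((12 + (√(0 + 1))²*1²) + 12) = -123*((12 + (√1)²*1) + 12) = -123*((12 + 1²*1) + 12) = -123*((12 + 1*1) + 12) = -123*((12 + 1) + 12) = -123*(13 + 12) = -123*25 = -3075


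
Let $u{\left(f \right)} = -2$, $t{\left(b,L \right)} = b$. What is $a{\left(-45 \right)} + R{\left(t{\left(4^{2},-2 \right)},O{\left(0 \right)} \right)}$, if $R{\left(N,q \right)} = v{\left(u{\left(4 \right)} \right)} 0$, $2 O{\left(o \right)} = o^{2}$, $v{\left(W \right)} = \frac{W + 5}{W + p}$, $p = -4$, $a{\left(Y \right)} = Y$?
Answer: $-45$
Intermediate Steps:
$v{\left(W \right)} = \frac{5 + W}{-4 + W}$ ($v{\left(W \right)} = \frac{W + 5}{W - 4} = \frac{5 + W}{-4 + W}$)
$O{\left(o \right)} = \frac{o^{2}}{2}$
$R{\left(N,q \right)} = 0$ ($R{\left(N,q \right)} = \frac{5 - 2}{-4 - 2} \cdot 0 = \frac{1}{-6} \cdot 3 \cdot 0 = \left(- \frac{1}{6}\right) 3 \cdot 0 = \left(- \frac{1}{2}\right) 0 = 0$)
$a{\left(-45 \right)} + R{\left(t{\left(4^{2},-2 \right)},O{\left(0 \right)} \right)} = -45 + 0 = -45$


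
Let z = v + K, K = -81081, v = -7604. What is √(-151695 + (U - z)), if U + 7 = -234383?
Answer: 10*I*√2974 ≈ 545.34*I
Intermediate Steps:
U = -234390 (U = -7 - 234383 = -234390)
z = -88685 (z = -7604 - 81081 = -88685)
√(-151695 + (U - z)) = √(-151695 + (-234390 - 1*(-88685))) = √(-151695 + (-234390 + 88685)) = √(-151695 - 145705) = √(-297400) = 10*I*√2974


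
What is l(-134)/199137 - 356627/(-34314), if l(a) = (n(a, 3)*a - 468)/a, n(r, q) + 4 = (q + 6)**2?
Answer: 528707369515/50869281134 ≈ 10.393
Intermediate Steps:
n(r, q) = -4 + (6 + q)**2 (n(r, q) = -4 + (q + 6)**2 = -4 + (6 + q)**2)
l(a) = (-468 + 77*a)/a (l(a) = ((-4 + (6 + 3)**2)*a - 468)/a = ((-4 + 9**2)*a - 468)/a = ((-4 + 81)*a - 468)/a = (77*a - 468)/a = (-468 + 77*a)/a)
l(-134)/199137 - 356627/(-34314) = (77 - 468/(-134))/199137 - 356627/(-34314) = (77 - 468*(-1/134))*(1/199137) - 356627*(-1/34314) = (77 + 234/67)*(1/199137) + 356627/34314 = (5393/67)*(1/199137) + 356627/34314 = 5393/13342179 + 356627/34314 = 528707369515/50869281134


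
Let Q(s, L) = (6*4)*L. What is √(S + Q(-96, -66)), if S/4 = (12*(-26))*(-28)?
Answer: 4*√2085 ≈ 182.65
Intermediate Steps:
Q(s, L) = 24*L
S = 34944 (S = 4*((12*(-26))*(-28)) = 4*(-312*(-28)) = 4*8736 = 34944)
√(S + Q(-96, -66)) = √(34944 + 24*(-66)) = √(34944 - 1584) = √33360 = 4*√2085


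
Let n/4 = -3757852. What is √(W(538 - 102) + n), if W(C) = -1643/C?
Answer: I*√714352812879/218 ≈ 3877.0*I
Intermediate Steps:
n = -15031408 (n = 4*(-3757852) = -15031408)
√(W(538 - 102) + n) = √(-1643/(538 - 102) - 15031408) = √(-1643/436 - 15031408) = √(-6553695531/436) = I*√714352812879/218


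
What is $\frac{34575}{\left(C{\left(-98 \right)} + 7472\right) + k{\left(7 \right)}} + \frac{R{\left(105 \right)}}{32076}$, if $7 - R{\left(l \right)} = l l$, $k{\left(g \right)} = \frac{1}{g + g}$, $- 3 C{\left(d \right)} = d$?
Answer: $\frac{21553150409}{5055161562} \approx 4.2636$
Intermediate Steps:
$C{\left(d \right)} = - \frac{d}{3}$
$k{\left(g \right)} = \frac{1}{2 g}$
$R{\left(l \right)} = 7 - l^{2}$ ($R{\left(l \right)} = 7 - l l = 7 - l^{2}$)
$\frac{34575}{\left(C{\left(-98 \right)} + 7472\right) + k{\left(7 \right)}} + \frac{R{\left(105 \right)}}{32076} = \frac{34575}{\left(\left(- \frac{1}{3}\right) \left(-98\right) + 7472\right) + \frac{1}{2 \cdot 7}} + \frac{7 - 105^{2}}{32076} = \frac{34575}{\left(\frac{98}{3} + 7472\right) + \frac{1}{2} \cdot \frac{1}{7}} + \left(7 - 11025\right) \frac{1}{32076} = \frac{34575}{\frac{22514}{3} + \frac{1}{14}} + \left(7 - 11025\right) \frac{1}{32076} = \frac{34575}{\frac{315199}{42}} - \frac{5509}{16038} = 34575 \cdot \frac{42}{315199} - \frac{5509}{16038} = \frac{1452150}{315199} - \frac{5509}{16038} = \frac{21553150409}{5055161562}$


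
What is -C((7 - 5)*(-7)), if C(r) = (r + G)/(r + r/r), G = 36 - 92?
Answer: -70/13 ≈ -5.3846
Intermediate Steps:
G = -56
C(r) = (-56 + r)/(1 + r) (C(r) = (r - 56)/(r + r/r) = (-56 + r)/(r + 1) = (-56 + r)/(1 + r))
-C((7 - 5)*(-7)) = -(-56 + (7 - 5)*(-7))/(1 + (7 - 5)*(-7)) = -(-56 + 2*(-7))/(1 + 2*(-7)) = -(-56 - 14)/(1 - 14) = -(-70)/(-13) = -(-1)*(-70)/13 = -1*70/13 = -70/13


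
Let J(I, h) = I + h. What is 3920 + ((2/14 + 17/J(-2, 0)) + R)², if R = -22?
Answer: 948945/196 ≈ 4841.6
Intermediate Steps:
3920 + ((2/14 + 17/J(-2, 0)) + R)² = 3920 + ((2/14 + 17/(-2 + 0)) - 22)² = 3920 + ((2*(1/14) + 17/(-2)) - 22)² = 3920 + ((⅐ + 17*(-½)) - 22)² = 3920 + ((⅐ - 17/2) - 22)² = 3920 + (-117/14 - 22)² = 3920 + (-425/14)² = 3920 + 180625/196 = 948945/196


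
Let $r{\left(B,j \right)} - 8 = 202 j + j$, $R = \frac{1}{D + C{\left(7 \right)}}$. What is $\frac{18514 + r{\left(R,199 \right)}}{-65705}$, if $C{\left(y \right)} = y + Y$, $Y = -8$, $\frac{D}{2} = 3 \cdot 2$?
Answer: $- \frac{58919}{65705} \approx -0.89672$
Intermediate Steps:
$D = 12$ ($D = 2 \cdot 3 \cdot 2 = 2 \cdot 6 = 12$)
$C{\left(y \right)} = -8 + y$ ($C{\left(y \right)} = y - 8 = -8 + y$)
$R = \frac{1}{11}$ ($R = \frac{1}{12 + \left(-8 + 7\right)} = \frac{1}{12 - 1} = \frac{1}{11} \approx 0.090909$)
$r{\left(B,j \right)} = 8 + 203 j$ ($r{\left(B,j \right)} = 8 + \left(202 j + j\right) = 8 + 203 j$)
$\frac{18514 + r{\left(R,199 \right)}}{-65705} = \frac{18514 + \left(8 + 203 \cdot 199\right)}{-65705} = \left(18514 + \left(8 + 40397\right)\right) \left(- \frac{1}{65705}\right) = \left(18514 + 40405\right) \left(- \frac{1}{65705}\right) = 58919 \left(- \frac{1}{65705}\right) = - \frac{58919}{65705}$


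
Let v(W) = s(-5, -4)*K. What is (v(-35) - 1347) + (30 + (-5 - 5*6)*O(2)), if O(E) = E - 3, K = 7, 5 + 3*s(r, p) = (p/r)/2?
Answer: -19391/15 ≈ -1292.7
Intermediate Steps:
s(r, p) = -5/3 + p/(6*r) (s(r, p) = -5/3 + ((p/r)/2)/3 = -5/3 + ((p/r)*(½))/3 = -5/3 + (p/(2*r))/3 = -5/3 + p/(6*r))
O(E) = -3 + E
v(W) = -161/15 (v(W) = ((⅙)*(-4 - 10*(-5))/(-5))*7 = ((⅙)*(-⅕)*(-4 + 50))*7 = ((⅙)*(-⅕)*46)*7 = -23/15*7 = -161/15)
(v(-35) - 1347) + (30 + (-5 - 5*6)*O(2)) = (-161/15 - 1347) + (30 + (-5 - 5*6)*(-3 + 2)) = -20366/15 + (30 + (-5 - 30)*(-1)) = -20366/15 + (30 - 35*(-1)) = -20366/15 + (30 + 35) = -20366/15 + 65 = -19391/15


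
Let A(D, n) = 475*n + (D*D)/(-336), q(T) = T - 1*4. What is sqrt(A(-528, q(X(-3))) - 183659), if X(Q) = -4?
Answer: I*sqrt(9226147)/7 ≈ 433.92*I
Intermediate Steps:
q(T) = -4 + T (q(T) = T - 4 = -4 + T)
A(D, n) = 475*n - D**2/336 (A(D, n) = 475*n + D**2*(-1/336) = 475*n - D**2/336)
sqrt(A(-528, q(X(-3))) - 183659) = sqrt((475*(-4 - 4) - 1/336*(-528)**2) - 183659) = sqrt((475*(-8) - 1/336*278784) - 183659) = sqrt((-3800 - 5808/7) - 183659) = sqrt(-32408/7 - 183659) = sqrt(-1318021/7) = I*sqrt(9226147)/7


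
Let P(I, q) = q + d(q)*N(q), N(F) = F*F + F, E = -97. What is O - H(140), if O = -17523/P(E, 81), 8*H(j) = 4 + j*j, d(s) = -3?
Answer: -3600937/1470 ≈ -2449.6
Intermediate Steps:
N(F) = F + F**2 (N(F) = F**2 + F = F + F**2)
H(j) = 1/2 + j**2/8 (H(j) = (4 + j*j)/8 = (4 + j**2)/8 = 1/2 + j**2/8)
P(I, q) = q - 3*q*(1 + q)
O = 649/735 (O = -17523*1/(81*(-2 - 3*81)) = -17523*1/(81*(-2 - 243)) = -17523/(81*(-245)) = -17523/(-19845) = -17523*(-1/19845) = 649/735 ≈ 0.88299)
O - H(140) = 649/735 - (1/2 + (1/8)*140**2) = 649/735 - (1/2 + (1/8)*19600) = 649/735 - (1/2 + 2450) = 649/735 - 1*4901/2 = 649/735 - 4901/2 = -3600937/1470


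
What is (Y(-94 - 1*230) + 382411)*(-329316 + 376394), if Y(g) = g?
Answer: 17987891786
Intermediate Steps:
(Y(-94 - 1*230) + 382411)*(-329316 + 376394) = ((-94 - 1*230) + 382411)*(-329316 + 376394) = ((-94 - 230) + 382411)*47078 = (-324 + 382411)*47078 = 382087*47078 = 17987891786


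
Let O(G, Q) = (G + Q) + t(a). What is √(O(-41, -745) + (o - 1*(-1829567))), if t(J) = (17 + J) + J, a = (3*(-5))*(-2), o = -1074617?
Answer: √754241 ≈ 868.47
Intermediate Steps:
a = 30 (a = -15*(-2) = 30)
t(J) = 17 + 2*J
O(G, Q) = 77 + G + Q (O(G, Q) = (G + Q) + (17 + 2*30) = (G + Q) + (17 + 60) = (G + Q) + 77 = 77 + G + Q)
√(O(-41, -745) + (o - 1*(-1829567))) = √((77 - 41 - 745) + (-1074617 - 1*(-1829567))) = √(-709 + (-1074617 + 1829567)) = √(-709 + 754950) = √754241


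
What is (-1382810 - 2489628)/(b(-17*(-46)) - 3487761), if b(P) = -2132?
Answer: 3872438/3489893 ≈ 1.1096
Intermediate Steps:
(-1382810 - 2489628)/(b(-17*(-46)) - 3487761) = (-1382810 - 2489628)/(-2132 - 3487761) = -3872438/(-3489893) = -3872438*(-1/3489893) = 3872438/3489893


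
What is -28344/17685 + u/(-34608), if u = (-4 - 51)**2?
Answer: -114936253/68004720 ≈ -1.6901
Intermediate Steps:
u = 3025 (u = (-55)**2 = 3025)
-28344/17685 + u/(-34608) = -28344/17685 + 3025/(-34608) = -28344*1/17685 + 3025*(-1/34608) = -9448/5895 - 3025/34608 = -114936253/68004720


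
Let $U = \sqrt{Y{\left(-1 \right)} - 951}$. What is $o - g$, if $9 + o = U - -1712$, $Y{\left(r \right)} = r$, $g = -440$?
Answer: $2143 + 2 i \sqrt{238} \approx 2143.0 + 30.854 i$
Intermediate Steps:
$U = 2 i \sqrt{238}$ ($U = \sqrt{-1 - 951} = \sqrt{-952} = 2 i \sqrt{238} \approx 30.854 i$)
$o = 1703 + 2 i \sqrt{238}$ ($o = -9 + \left(2 i \sqrt{238} - -1712\right) = -9 + \left(2 i \sqrt{238} + 1712\right) = -9 + \left(1712 + 2 i \sqrt{238}\right) = 1703 + 2 i \sqrt{238} \approx 1703.0 + 30.854 i$)
$o - g = \left(1703 + 2 i \sqrt{238}\right) - -440 = \left(1703 + 2 i \sqrt{238}\right) + 440 = 2143 + 2 i \sqrt{238}$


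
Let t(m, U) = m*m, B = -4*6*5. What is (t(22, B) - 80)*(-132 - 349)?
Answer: -194324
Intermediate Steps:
B = -120 (B = -24*5 = -120)
t(m, U) = m²
(t(22, B) - 80)*(-132 - 349) = (22² - 80)*(-132 - 349) = (484 - 80)*(-481) = 404*(-481) = -194324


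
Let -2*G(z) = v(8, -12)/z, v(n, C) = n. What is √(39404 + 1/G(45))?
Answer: √157571/2 ≈ 198.48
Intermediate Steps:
G(z) = -4/z
√(39404 + 1/G(45)) = √(39404 + 1/(-4/45)) = √(39404 - 45/4) = √(157571/4) = √157571/2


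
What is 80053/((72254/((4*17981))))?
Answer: 2878865986/36127 ≈ 79687.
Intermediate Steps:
80053/((72254/((4*17981)))) = 80053/((72254/71924)) = 80053/((72254*(1/71924))) = 80053/(36127/35962) = 80053*(35962/36127) = 2878865986/36127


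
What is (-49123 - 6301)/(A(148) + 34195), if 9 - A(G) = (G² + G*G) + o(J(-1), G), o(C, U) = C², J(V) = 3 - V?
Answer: 13856/2405 ≈ 5.7613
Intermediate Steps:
A(G) = -7 - 2*G² (A(G) = 9 - ((G² + G*G) + (3 - 1*(-1))²) = 9 - ((G² + G²) + (3 + 1)²) = 9 - (2*G² + 4²) = 9 - (2*G² + 16) = 9 - (16 + 2*G²) = 9 + (-16 - 2*G²) = -7 - 2*G²)
(-49123 - 6301)/(A(148) + 34195) = (-49123 - 6301)/((-7 - 2*148²) + 34195) = -55424/((-7 - 2*21904) + 34195) = -55424/((-7 - 43808) + 34195) = -55424/(-43815 + 34195) = -55424/(-9620) = -55424*(-1/9620) = 13856/2405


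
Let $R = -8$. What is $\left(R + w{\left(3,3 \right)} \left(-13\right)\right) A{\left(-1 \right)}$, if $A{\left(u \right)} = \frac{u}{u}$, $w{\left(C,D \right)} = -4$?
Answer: $44$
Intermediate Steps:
$A{\left(u \right)} = 1$
$\left(R + w{\left(3,3 \right)} \left(-13\right)\right) A{\left(-1 \right)} = \left(-8 - -52\right) 1 = \left(-8 + 52\right) 1 = 44 \cdot 1 = 44$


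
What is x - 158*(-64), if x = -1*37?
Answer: 10075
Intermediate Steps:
x = -37
x - 158*(-64) = -37 - 158*(-64) = -37 + 10112 = 10075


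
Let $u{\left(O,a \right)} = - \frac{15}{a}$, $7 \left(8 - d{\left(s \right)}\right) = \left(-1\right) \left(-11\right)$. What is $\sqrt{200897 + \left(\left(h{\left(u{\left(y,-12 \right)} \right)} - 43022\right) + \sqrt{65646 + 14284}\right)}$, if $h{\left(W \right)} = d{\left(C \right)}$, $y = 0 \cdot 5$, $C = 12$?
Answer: $\frac{\sqrt{7736190 + 49 \sqrt{79930}}}{7} \approx 397.7$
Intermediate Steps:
$y = 0$
$d{\left(s \right)} = \frac{45}{7}$ ($d{\left(s \right)} = 8 - \frac{\left(-1\right) \left(-11\right)}{7} = 8 - \frac{11}{7} = \frac{45}{7}$)
$h{\left(W \right)} = \frac{45}{7}$
$\sqrt{200897 + \left(\left(h{\left(u{\left(y,-12 \right)} \right)} - 43022\right) + \sqrt{65646 + 14284}\right)} = \sqrt{200897 + \left(\left(\frac{45}{7} - 43022\right) + \sqrt{65646 + 14284}\right)} = \sqrt{200897 - \left(\frac{301109}{7} - \sqrt{79930}\right)} = \sqrt{\frac{1105170}{7} + \sqrt{79930}}$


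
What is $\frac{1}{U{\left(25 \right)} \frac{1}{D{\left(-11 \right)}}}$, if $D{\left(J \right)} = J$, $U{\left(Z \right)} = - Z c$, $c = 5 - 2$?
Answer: $\frac{11}{75} \approx 0.14667$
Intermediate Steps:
$c = 3$
$U{\left(Z \right)} = - 3 Z$ ($U{\left(Z \right)} = - Z 3 = - 3 Z$)
$\frac{1}{U{\left(25 \right)} \frac{1}{D{\left(-11 \right)}}} = \frac{1}{\left(-3\right) 25 \frac{1}{-11}} = \frac{1}{\left(-75\right) \left(- \frac{1}{11}\right)} = \frac{1}{\frac{75}{11}} = \frac{11}{75}$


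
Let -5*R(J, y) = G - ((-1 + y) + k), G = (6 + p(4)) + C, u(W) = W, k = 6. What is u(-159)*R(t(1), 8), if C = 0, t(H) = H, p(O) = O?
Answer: -477/5 ≈ -95.400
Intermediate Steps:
G = 10 (G = (6 + 4) + 0 = 10 + 0 = 10)
R(J, y) = -1 + y/5 (R(J, y) = -(10 - ((-1 + y) + 6))/5 = -(10 - (5 + y))/5 = -(10 + (-5 - y))/5 = -(5 - y)/5 = -1 + y/5)
u(-159)*R(t(1), 8) = -159*(-1 + (1/5)*8) = -159*(-1 + 8/5) = -159*3/5 = -477/5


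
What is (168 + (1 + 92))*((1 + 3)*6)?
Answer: 6264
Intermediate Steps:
(168 + (1 + 92))*((1 + 3)*6) = (168 + 93)*(4*6) = 261*24 = 6264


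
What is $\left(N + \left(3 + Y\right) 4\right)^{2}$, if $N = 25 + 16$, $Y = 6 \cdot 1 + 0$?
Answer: $5929$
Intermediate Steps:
$Y = 6$ ($Y = 6 + 0 = 6$)
$N = 41$
$\left(N + \left(3 + Y\right) 4\right)^{2} = \left(41 + \left(3 + 6\right) 4\right)^{2} = \left(41 + 9 \cdot 4\right)^{2} = \left(41 + 36\right)^{2} = 77^{2} = 5929$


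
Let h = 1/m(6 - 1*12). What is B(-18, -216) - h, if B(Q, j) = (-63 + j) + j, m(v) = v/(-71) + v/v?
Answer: -38186/77 ≈ -495.92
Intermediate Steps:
m(v) = 1 - v/71 (m(v) = v*(-1/71) + 1 = -v/71 + 1 = 1 - v/71)
B(Q, j) = -63 + 2*j
h = 71/77 (h = 1/(1 - (6 - 1*12)/71) = 1/(1 - (6 - 12)/71) = 1/(1 - 1/71*(-6)) = 1/(1 + 6/71) = 1/(77/71) = 71/77 ≈ 0.92208)
B(-18, -216) - h = (-63 + 2*(-216)) - 1*71/77 = (-63 - 432) - 71/77 = -495 - 71/77 = -38186/77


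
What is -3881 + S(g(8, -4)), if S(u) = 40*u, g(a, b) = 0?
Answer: -3881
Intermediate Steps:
-3881 + S(g(8, -4)) = -3881 + 40*0 = -3881 + 0 = -3881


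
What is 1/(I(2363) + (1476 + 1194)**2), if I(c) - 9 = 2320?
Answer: 1/7131229 ≈ 1.4023e-7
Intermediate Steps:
I(c) = 2329 (I(c) = 9 + 2320 = 2329)
1/(I(2363) + (1476 + 1194)**2) = 1/(2329 + (1476 + 1194)**2) = 1/(2329 + 2670**2) = 1/(2329 + 7128900) = 1/7131229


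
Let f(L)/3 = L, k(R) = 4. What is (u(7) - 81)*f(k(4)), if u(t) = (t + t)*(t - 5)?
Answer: -636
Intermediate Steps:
u(t) = 2*t*(-5 + t) (u(t) = (2*t)*(-5 + t) = 2*t*(-5 + t))
f(L) = 3*L
(u(7) - 81)*f(k(4)) = (2*7*(-5 + 7) - 81)*(3*4) = (2*7*2 - 81)*12 = (28 - 81)*12 = -53*12 = -636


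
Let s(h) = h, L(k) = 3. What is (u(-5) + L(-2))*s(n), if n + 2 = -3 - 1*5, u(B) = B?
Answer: 20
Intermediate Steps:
n = -10 (n = -2 + (-3 - 1*5) = -2 + (-3 - 5) = -2 - 8 = -10)
(u(-5) + L(-2))*s(n) = (-5 + 3)*(-10) = -2*(-10) = 20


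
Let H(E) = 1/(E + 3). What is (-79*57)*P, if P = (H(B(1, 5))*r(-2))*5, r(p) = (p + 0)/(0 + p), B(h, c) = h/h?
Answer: -22515/4 ≈ -5628.8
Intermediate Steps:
B(h, c) = 1
r(p) = 1 (r(p) = p/p = 1)
H(E) = 1/(3 + E)
P = 5/4 (P = (1/(3 + 1))*5 = (1/4)*5 = ((¼)*1)*5 = (¼)*5 = 5/4 ≈ 1.2500)
(-79*57)*P = -79*57*(5/4) = -4503*5/4 = -22515/4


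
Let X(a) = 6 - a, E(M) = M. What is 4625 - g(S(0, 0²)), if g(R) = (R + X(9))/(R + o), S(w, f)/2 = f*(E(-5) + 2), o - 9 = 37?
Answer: 212753/46 ≈ 4625.1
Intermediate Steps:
o = 46 (o = 9 + 37 = 46)
S(w, f) = -6*f (S(w, f) = 2*(f*(-5 + 2)) = 2*(f*(-3)) = 2*(-3*f) = -6*f)
g(R) = (-3 + R)/(46 + R) (g(R) = (R + (6 - 1*9))/(R + 46) = (R + (6 - 9))/(46 + R) = (R - 3)/(46 + R) = (-3 + R)/(46 + R))
4625 - g(S(0, 0²)) = 4625 - (-3 - 6*0²)/(46 - 6*0²) = 4625 - (-3 - 6*0)/(46 - 6*0) = 4625 - (-3 + 0)/(46 + 0) = 4625 - (-3)/46 = 4625 - 1*(-3/46) = 4625 + 3/46 = 212753/46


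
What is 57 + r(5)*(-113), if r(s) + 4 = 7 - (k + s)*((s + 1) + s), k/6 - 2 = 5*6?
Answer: 244589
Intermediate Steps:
k = 192 (k = 12 + 6*(5*6) = 12 + 6*30 = 12 + 180 = 192)
r(s) = 3 - (1 + 2*s)*(192 + s) (r(s) = -4 + (7 - (192 + s)*((s + 1) + s)) = -4 + (7 - (192 + s)*((1 + s) + s)) = -4 + (7 - (192 + s)*(1 + 2*s)) = -4 + (7 - (1 + 2*s)*(192 + s)) = 3 - (1 + 2*s)*(192 + s))
57 + r(5)*(-113) = 57 + (-189 - 385*5 - 2*5**2)*(-113) = 57 + (-189 - 1925 - 2*25)*(-113) = 57 + (-189 - 1925 - 50)*(-113) = 57 - 2164*(-113) = 57 + 244532 = 244589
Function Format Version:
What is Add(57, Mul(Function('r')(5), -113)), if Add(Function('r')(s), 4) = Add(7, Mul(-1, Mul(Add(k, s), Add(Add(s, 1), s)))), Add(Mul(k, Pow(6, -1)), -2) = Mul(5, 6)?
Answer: 244589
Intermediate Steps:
k = 192 (k = Add(12, Mul(6, Mul(5, 6))) = Add(12, Mul(6, 30)) = Add(12, 180) = 192)
Function('r')(s) = Add(3, Mul(-1, Add(1, Mul(2, s)), Add(192, s))) (Function('r')(s) = Add(-4, Add(7, Mul(-1, Mul(Add(192, s), Add(Add(s, 1), s))))) = Add(-4, Add(7, Mul(-1, Mul(Add(192, s), Add(Add(1, s), s))))) = Add(-4, Add(7, Mul(-1, Mul(Add(192, s), Add(1, Mul(2, s)))))) = Add(-4, Add(7, Mul(-1, Mul(Add(1, Mul(2, s)), Add(192, s))))) = Add(-4, Add(7, Mul(-1, Add(1, Mul(2, s)), Add(192, s)))) = Add(3, Mul(-1, Add(1, Mul(2, s)), Add(192, s))))
Add(57, Mul(Function('r')(5), -113)) = Add(57, Mul(Add(-189, Mul(-385, 5), Mul(-2, Pow(5, 2))), -113)) = Add(57, Mul(Add(-189, -1925, Mul(-2, 25)), -113)) = Add(57, Mul(Add(-189, -1925, -50), -113)) = Add(57, Mul(-2164, -113)) = Add(57, 244532) = 244589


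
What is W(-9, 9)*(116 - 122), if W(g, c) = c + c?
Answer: -108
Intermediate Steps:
W(g, c) = 2*c
W(-9, 9)*(116 - 122) = (2*9)*(116 - 122) = 18*(-6) = -108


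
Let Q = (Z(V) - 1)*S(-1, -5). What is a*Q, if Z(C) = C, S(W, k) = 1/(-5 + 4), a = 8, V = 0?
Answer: 8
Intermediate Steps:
S(W, k) = -1 (S(W, k) = 1/(-1) = -1)
Q = 1 (Q = (0 - 1)*(-1) = -1*(-1) = 1)
a*Q = 8*1 = 8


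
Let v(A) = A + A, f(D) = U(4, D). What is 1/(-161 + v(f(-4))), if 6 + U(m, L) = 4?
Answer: -1/165 ≈ -0.0060606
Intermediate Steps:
U(m, L) = -2 (U(m, L) = -6 + 4 = -2)
f(D) = -2
v(A) = 2*A
1/(-161 + v(f(-4))) = 1/(-161 + 2*(-2)) = 1/(-161 - 4) = 1/(-165) = -1/165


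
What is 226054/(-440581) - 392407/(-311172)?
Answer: 102545393179/137096470932 ≈ 0.74798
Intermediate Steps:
226054/(-440581) - 392407/(-311172) = 226054*(-1/440581) - 392407*(-1/311172) = -226054/440581 + 392407/311172 = 102545393179/137096470932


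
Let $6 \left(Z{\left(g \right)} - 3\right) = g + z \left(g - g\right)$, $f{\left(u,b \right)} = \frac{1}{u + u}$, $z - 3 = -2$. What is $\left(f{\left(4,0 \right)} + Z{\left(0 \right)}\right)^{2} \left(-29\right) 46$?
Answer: $- \frac{416875}{32} \approx -13027.0$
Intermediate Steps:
$z = 1$ ($z = 3 - 2 = 1$)
$f{\left(u,b \right)} = \frac{1}{2 u}$
$Z{\left(g \right)} = 3 + \frac{g}{6}$ ($Z{\left(g \right)} = 3 + \frac{g + 1 \left(g - g\right)}{6} = 3 + \frac{g + 1 \cdot 0}{6} = 3 + \frac{g + 0}{6} = 3 + \frac{g}{6}$)
$\left(f{\left(4,0 \right)} + Z{\left(0 \right)}\right)^{2} \left(-29\right) 46 = \left(\frac{1}{2 \cdot 4} + \left(3 + \frac{1}{6} \cdot 0\right)\right)^{2} \left(-29\right) 46 = \left(\frac{1}{2} \cdot \frac{1}{4} + \left(3 + 0\right)\right)^{2} \left(-29\right) 46 = \left(\frac{1}{8} + 3\right)^{2} \left(-29\right) 46 = \left(\frac{25}{8}\right)^{2} \left(-29\right) 46 = \frac{625}{64} \left(-29\right) 46 = \left(- \frac{18125}{64}\right) 46 = - \frac{416875}{32}$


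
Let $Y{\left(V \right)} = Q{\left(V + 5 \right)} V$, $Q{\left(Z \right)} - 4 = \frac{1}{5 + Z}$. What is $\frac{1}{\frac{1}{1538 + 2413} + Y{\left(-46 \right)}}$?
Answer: $- \frac{7902}{1443869} \approx -0.0054728$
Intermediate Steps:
$Q{\left(Z \right)} = 4 + \frac{1}{5 + Z}$
$Y{\left(V \right)} = \frac{V \left(41 + 4 V\right)}{10 + V}$ ($Y{\left(V \right)} = \frac{21 + 4 \left(V + 5\right)}{5 + \left(V + 5\right)} V = \frac{21 + 4 \left(5 + V\right)}{5 + \left(5 + V\right)} V = \frac{21 + \left(20 + 4 V\right)}{10 + V} V = \frac{41 + 4 V}{10 + V} V = \frac{V \left(41 + 4 V\right)}{10 + V}$)
$\frac{1}{\frac{1}{1538 + 2413} + Y{\left(-46 \right)}} = \frac{1}{\frac{1}{1538 + 2413} - \frac{46 \left(41 + 4 \left(-46\right)\right)}{10 - 46}} = \frac{1}{\frac{1}{3951} - \frac{46 \left(41 - 184\right)}{-36}} = \frac{1}{\frac{1}{3951} - \left(- \frac{23}{18}\right) \left(-143\right)} = \frac{1}{\frac{1}{3951} - \frac{3289}{18}} = \frac{1}{- \frac{1443869}{7902}} = - \frac{7902}{1443869}$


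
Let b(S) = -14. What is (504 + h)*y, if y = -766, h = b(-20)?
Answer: -375340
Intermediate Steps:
h = -14
(504 + h)*y = (504 - 14)*(-766) = 490*(-766) = -375340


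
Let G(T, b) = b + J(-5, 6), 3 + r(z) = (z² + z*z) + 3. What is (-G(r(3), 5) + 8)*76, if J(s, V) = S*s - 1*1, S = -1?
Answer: -76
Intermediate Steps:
J(s, V) = -1 - s (J(s, V) = -s - 1*1 = -s - 1 = -1 - s)
r(z) = 2*z² (r(z) = -3 + ((z² + z*z) + 3) = -3 + ((z² + z²) + 3) = -3 + (2*z² + 3) = -3 + (3 + 2*z²) = 2*z²)
G(T, b) = 4 + b (G(T, b) = b + (-1 - 1*(-5)) = b + (-1 + 5) = b + 4 = 4 + b)
(-G(r(3), 5) + 8)*76 = (-(4 + 5) + 8)*76 = (-1*9 + 8)*76 = (-9 + 8)*76 = -1*76 = -76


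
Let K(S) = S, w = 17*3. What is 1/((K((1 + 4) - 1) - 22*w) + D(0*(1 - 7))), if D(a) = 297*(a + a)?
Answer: -1/1118 ≈ -0.00089445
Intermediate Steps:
w = 51
D(a) = 594*a (D(a) = 297*(2*a) = 594*a)
1/((K((1 + 4) - 1) - 22*w) + D(0*(1 - 7))) = 1/((((1 + 4) - 1) - 22*51) + 594*(0*(1 - 7))) = 1/(((5 - 1) - 1122) + 594*(0*(-6))) = 1/((4 - 1122) + 594*0) = 1/(-1118 + 0) = 1/(-1118) = -1/1118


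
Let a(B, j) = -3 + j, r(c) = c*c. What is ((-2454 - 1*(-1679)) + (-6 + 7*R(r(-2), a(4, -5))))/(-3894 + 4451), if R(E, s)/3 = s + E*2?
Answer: -781/557 ≈ -1.4022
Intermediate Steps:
r(c) = c**2
R(E, s) = 3*s + 6*E (R(E, s) = 3*(s + E*2) = 3*(s + 2*E) = 3*s + 6*E)
((-2454 - 1*(-1679)) + (-6 + 7*R(r(-2), a(4, -5))))/(-3894 + 4451) = ((-2454 - 1*(-1679)) + (-6 + 7*(3*(-3 - 5) + 6*(-2)**2)))/(-3894 + 4451) = ((-2454 + 1679) + (-6 + 7*(3*(-8) + 6*4)))/557 = (-775 + (-6 + 7*(-24 + 24)))*(1/557) = (-775 + (-6 + 7*0))*(1/557) = (-775 + (-6 + 0))*(1/557) = (-775 - 6)*(1/557) = -781*1/557 = -781/557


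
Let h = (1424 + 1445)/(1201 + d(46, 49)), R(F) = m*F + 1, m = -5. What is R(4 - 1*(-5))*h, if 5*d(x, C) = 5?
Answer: -63118/601 ≈ -105.02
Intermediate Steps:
d(x, C) = 1 (d(x, C) = (⅕)*5 = 1)
R(F) = 1 - 5*F (R(F) = -5*F + 1 = 1 - 5*F)
h = 2869/1202 (h = (1424 + 1445)/(1201 + 1) = 2869/1202 ≈ 2.3869)
R(4 - 1*(-5))*h = (1 - 5*(4 - 1*(-5)))*(2869/1202) = (1 - 5*(4 + 5))*(2869/1202) = (1 - 5*9)*(2869/1202) = (1 - 45)*(2869/1202) = -44*2869/1202 = -63118/601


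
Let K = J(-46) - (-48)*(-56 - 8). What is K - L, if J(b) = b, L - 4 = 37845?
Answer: -40967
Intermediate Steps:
L = 37849 (L = 4 + 37845 = 37849)
K = -3118 (K = -46 - (-48)*(-56 - 8) = -46 - (-48)*(-64) = -46 - 1*3072 = -46 - 3072 = -3118)
K - L = -3118 - 1*37849 = -3118 - 37849 = -40967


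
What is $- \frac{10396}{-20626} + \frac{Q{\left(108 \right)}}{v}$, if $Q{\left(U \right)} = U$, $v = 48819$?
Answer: $\frac{84958322}{167823449} \approx 0.50624$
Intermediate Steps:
$- \frac{10396}{-20626} + \frac{Q{\left(108 \right)}}{v} = - \frac{10396}{-20626} + \frac{108}{48819} = \left(-10396\right) \left(- \frac{1}{20626}\right) + 108 \cdot \frac{1}{48819} = \frac{5198}{10313} + \frac{36}{16273} = \frac{84958322}{167823449}$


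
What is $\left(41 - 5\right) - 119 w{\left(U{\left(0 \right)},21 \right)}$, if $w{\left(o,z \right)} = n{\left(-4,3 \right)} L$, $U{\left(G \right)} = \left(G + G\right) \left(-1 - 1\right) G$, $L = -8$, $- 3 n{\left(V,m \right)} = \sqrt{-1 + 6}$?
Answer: $36 - \frac{952 \sqrt{5}}{3} \approx -673.58$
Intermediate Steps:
$n{\left(V,m \right)} = - \frac{\sqrt{5}}{3}$ ($n{\left(V,m \right)} = - \frac{\sqrt{-1 + 6}}{3} = - \frac{\sqrt{5}}{3}$)
$U{\left(G \right)} = - 4 G^{2}$ ($U{\left(G \right)} = 2 G \left(-2\right) G = - 4 G G = - 4 G^{2}$)
$w{\left(o,z \right)} = \frac{8 \sqrt{5}}{3}$ ($w{\left(o,z \right)} = - \frac{\sqrt{5}}{3} \left(-8\right) = \frac{8 \sqrt{5}}{3}$)
$\left(41 - 5\right) - 119 w{\left(U{\left(0 \right)},21 \right)} = \left(41 - 5\right) - 119 \frac{8 \sqrt{5}}{3} = 36 - \frac{952 \sqrt{5}}{3}$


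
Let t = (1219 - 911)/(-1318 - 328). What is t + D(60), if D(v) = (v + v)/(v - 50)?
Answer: 9722/823 ≈ 11.813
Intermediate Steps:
D(v) = 2*v/(-50 + v) (D(v) = (2*v)/(-50 + v) = 2*v/(-50 + v))
t = -154/823 (t = 308/(-1646) = 308*(-1/1646) = -154/823 ≈ -0.18712)
t + D(60) = -154/823 + 2*60/(-50 + 60) = -154/823 + 2*60/10 = -154/823 + 2*60*(⅒) = -154/823 + 12 = 9722/823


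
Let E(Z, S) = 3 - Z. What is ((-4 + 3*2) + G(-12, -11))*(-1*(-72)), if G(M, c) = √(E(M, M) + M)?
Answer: 144 + 72*√3 ≈ 268.71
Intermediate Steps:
G(M, c) = √3 (G(M, c) = √((3 - M) + M) = √3)
((-4 + 3*2) + G(-12, -11))*(-1*(-72)) = ((-4 + 3*2) + √3)*(-1*(-72)) = ((-4 + 6) + √3)*72 = (2 + √3)*72 = 144 + 72*√3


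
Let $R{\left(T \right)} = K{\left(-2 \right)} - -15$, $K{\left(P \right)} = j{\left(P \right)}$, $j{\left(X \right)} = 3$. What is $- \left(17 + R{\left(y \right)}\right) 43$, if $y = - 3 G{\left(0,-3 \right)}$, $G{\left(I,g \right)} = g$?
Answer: $-1505$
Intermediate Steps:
$y = 9$ ($y = \left(-3\right) \left(-3\right) = 9$)
$K{\left(P \right)} = 3$
$R{\left(T \right)} = 18$ ($R{\left(T \right)} = 3 - -15 = 3 + 15 = 18$)
$- \left(17 + R{\left(y \right)}\right) 43 = - \left(17 + 18\right) 43 = - 35 \cdot 43 = \left(-1\right) 1505 = -1505$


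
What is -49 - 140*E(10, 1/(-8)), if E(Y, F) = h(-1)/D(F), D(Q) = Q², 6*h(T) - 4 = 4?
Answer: -35987/3 ≈ -11996.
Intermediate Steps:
h(T) = 4/3 (h(T) = ⅔ + (⅙)*4 = ⅔ + ⅔ = 4/3)
E(Y, F) = 4/(3*F²) (E(Y, F) = 4/(3*(F²)) = 4/(3*F²))
-49 - 140*E(10, 1/(-8)) = -49 - 560/(3*(1/(-8))²) = -49 - 560/(3*(-⅛)²) = -49 - 560*64/3 = -49 - 140*256/3 = -49 - 35840/3 = -35987/3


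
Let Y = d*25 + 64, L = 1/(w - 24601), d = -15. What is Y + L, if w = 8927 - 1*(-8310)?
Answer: -2290205/7364 ≈ -311.00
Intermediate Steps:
w = 17237 (w = 8927 + 8310 = 17237)
L = -1/7364 (L = 1/(17237 - 24601) = 1/(-7364) = -1/7364 ≈ -0.00013580)
Y = -311 (Y = -15*25 + 64 = -375 + 64 = -311)
Y + L = -311 - 1/7364 = -2290205/7364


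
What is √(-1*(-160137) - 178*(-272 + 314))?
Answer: √152661 ≈ 390.72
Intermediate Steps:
√(-1*(-160137) - 178*(-272 + 314)) = √(160137 - 178*42) = √(160137 - 7476) = √152661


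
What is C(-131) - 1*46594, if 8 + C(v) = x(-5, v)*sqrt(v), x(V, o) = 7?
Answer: -46602 + 7*I*sqrt(131) ≈ -46602.0 + 80.119*I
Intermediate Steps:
C(v) = -8 + 7*sqrt(v)
C(-131) - 1*46594 = (-8 + 7*sqrt(-131)) - 1*46594 = (-8 + 7*(I*sqrt(131))) - 46594 = (-8 + 7*I*sqrt(131)) - 46594 = -46602 + 7*I*sqrt(131)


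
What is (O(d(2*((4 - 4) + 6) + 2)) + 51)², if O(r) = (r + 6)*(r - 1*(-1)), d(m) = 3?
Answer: 7569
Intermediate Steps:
O(r) = (1 + r)*(6 + r) (O(r) = (6 + r)*(r + 1) = (6 + r)*(1 + r) = (1 + r)*(6 + r))
(O(d(2*((4 - 4) + 6) + 2)) + 51)² = ((6 + 3² + 7*3) + 51)² = ((6 + 9 + 21) + 51)² = (36 + 51)² = 87² = 7569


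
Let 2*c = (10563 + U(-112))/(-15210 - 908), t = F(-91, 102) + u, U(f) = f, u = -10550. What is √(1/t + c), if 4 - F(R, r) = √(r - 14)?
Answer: √(-444246258219 - 84224609*√22)/(16118*√(5273 + √22)) ≈ 0.56947*I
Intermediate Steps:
F(R, r) = 4 - √(-14 + r) (F(R, r) = 4 - √(r - 14) = 4 - √(-14 + r))
t = -10546 - 2*√22 (t = (4 - √(-14 + 102)) - 10550 = (4 - √88) - 10550 = (4 - 2*√22) - 10550 = -10546 - 2*√22 ≈ -10555.)
c = -10451/32236 (c = ((10563 - 112)/(-15210 - 908))/2 = (10451/(-16118))/2 = (10451*(-1/16118))/2 = (½)*(-10451/16118) = -10451/32236 ≈ -0.32420)
√(1/t + c) = √(1/(-10546 - 2*√22) - 10451/32236) = √(-10451/32236 + 1/(-10546 - 2*√22))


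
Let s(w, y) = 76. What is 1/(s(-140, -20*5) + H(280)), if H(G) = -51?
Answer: 1/25 ≈ 0.040000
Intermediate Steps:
1/(s(-140, -20*5) + H(280)) = 1/(76 - 51) = 1/25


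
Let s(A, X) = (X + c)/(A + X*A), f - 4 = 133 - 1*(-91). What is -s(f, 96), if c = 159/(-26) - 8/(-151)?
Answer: -353095/86827416 ≈ -0.0040666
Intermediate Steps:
f = 228 (f = 4 + (133 - 1*(-91)) = 4 + (133 + 91) = 4 + 224 = 228)
c = -23801/3926 (c = 159*(-1/26) - 8*(-1/151) = -159/26 + 8/151 = -23801/3926 ≈ -6.0624)
s(A, X) = (-23801/3926 + X)/(A + A*X) (s(A, X) = (X - 23801/3926)/(A + X*A) = (-23801/3926 + X)/(A + A*X))
-s(f, 96) = -(-23801/3926 + 96)/(228*(1 + 96)) = -353095/(228*97*3926) = -1*353095/86827416 = -353095/86827416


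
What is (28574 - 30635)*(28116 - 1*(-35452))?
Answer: -131013648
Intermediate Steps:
(28574 - 30635)*(28116 - 1*(-35452)) = -2061*(28116 + 35452) = -2061*63568 = -131013648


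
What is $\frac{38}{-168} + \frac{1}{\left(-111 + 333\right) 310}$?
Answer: $- \frac{54479}{240870} \approx -0.22618$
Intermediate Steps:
$\frac{38}{-168} + \frac{1}{\left(-111 + 333\right) 310} = 38 \left(- \frac{1}{168}\right) + \frac{1}{222} \cdot \frac{1}{310} = - \frac{19}{84} + \frac{1}{222} \cdot \frac{1}{310} = - \frac{19}{84} + \frac{1}{68820} = - \frac{54479}{240870}$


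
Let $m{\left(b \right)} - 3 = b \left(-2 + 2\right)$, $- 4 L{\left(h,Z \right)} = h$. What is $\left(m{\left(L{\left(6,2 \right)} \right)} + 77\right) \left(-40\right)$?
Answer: $-3200$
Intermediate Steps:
$L{\left(h,Z \right)} = - \frac{h}{4}$
$m{\left(b \right)} = 3$ ($m{\left(b \right)} = 3 + b \left(-2 + 2\right) = 3 + b 0 = 3 + 0 = 3$)
$\left(m{\left(L{\left(6,2 \right)} \right)} + 77\right) \left(-40\right) = \left(3 + 77\right) \left(-40\right) = 80 \left(-40\right) = -3200$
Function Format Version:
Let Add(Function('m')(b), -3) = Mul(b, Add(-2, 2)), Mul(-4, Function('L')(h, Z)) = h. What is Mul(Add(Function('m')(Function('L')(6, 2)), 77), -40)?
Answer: -3200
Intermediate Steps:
Function('L')(h, Z) = Mul(Rational(-1, 4), h)
Function('m')(b) = 3 (Function('m')(b) = Add(3, Mul(b, Add(-2, 2))) = Add(3, Mul(b, 0)) = Add(3, 0) = 3)
Mul(Add(Function('m')(Function('L')(6, 2)), 77), -40) = Mul(Add(3, 77), -40) = Mul(80, -40) = -3200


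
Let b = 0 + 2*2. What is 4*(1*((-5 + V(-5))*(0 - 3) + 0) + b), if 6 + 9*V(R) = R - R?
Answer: 84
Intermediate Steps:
V(R) = -⅔ (V(R) = -⅔ + (R - R)/9 = -⅔ + (⅑)*0 = -⅔ + 0 = -⅔)
b = 4 (b = 0 + 4 = 4)
4*(1*((-5 + V(-5))*(0 - 3) + 0) + b) = 4*(1*((-5 - ⅔)*(0 - 3) + 0) + 4) = 4*(1*(-17/3*(-3) + 0) + 4) = 4*(1*(17 + 0) + 4) = 4*(1*17 + 4) = 4*(17 + 4) = 4*21 = 84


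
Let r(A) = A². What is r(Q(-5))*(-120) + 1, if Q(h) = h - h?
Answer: 1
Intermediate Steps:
Q(h) = 0
r(Q(-5))*(-120) + 1 = 0²*(-120) + 1 = 0*(-120) + 1 = 0 + 1 = 1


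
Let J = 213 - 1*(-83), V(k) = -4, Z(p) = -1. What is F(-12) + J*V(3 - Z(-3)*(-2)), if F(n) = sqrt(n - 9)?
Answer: -1184 + I*sqrt(21) ≈ -1184.0 + 4.5826*I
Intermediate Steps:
F(n) = sqrt(-9 + n)
J = 296 (J = 213 + 83 = 296)
F(-12) + J*V(3 - Z(-3)*(-2)) = sqrt(-9 - 12) + 296*(-4) = sqrt(-21) - 1184 = I*sqrt(21) - 1184 = -1184 + I*sqrt(21)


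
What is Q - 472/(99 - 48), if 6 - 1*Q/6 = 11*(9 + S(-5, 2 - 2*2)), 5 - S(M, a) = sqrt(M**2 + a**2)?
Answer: -45760/51 + 66*sqrt(29) ≈ -541.83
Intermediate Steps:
S(M, a) = 5 - sqrt(M**2 + a**2)
Q = -888 + 66*sqrt(29) (Q = 36 - 66*(9 + (5 - sqrt((-5)**2 + (2 - 2*2)**2))) = 36 - 66*(9 + (5 - sqrt(25 + (2 - 4)**2))) = 36 - 66*(9 + (5 - sqrt(25 + (-2)**2))) = 36 - 66*(9 + (5 - sqrt(25 + 4))) = 36 - 66*(9 + (5 - sqrt(29))) = 36 - 66*(14 - sqrt(29)) = 36 - 6*(154 - 11*sqrt(29)) = 36 + (-924 + 66*sqrt(29)) = -888 + 66*sqrt(29) ≈ -532.58)
Q - 472/(99 - 48) = (-888 + 66*sqrt(29)) - 472/(99 - 48) = (-888 + 66*sqrt(29)) - 472/51 = -45760/51 + 66*sqrt(29)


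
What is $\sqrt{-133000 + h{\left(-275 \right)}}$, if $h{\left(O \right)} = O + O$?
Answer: $5 i \sqrt{5342} \approx 365.44 i$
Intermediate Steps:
$h{\left(O \right)} = 2 O$
$\sqrt{-133000 + h{\left(-275 \right)}} = \sqrt{-133000 + 2 \left(-275\right)} = \sqrt{-133000 - 550} = \sqrt{-133550} = 5 i \sqrt{5342}$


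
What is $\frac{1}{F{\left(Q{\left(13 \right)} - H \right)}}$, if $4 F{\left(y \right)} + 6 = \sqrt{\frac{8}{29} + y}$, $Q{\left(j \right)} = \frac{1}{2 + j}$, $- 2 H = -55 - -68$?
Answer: $- \frac{20880}{25367} - \frac{4 \sqrt{5179110}}{25367} \approx -1.182$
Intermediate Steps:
$H = - \frac{13}{2}$ ($H = - \frac{-55 - -68}{2} = - \frac{-55 + 68}{2} = \left(- \frac{1}{2}\right) 13 = - \frac{13}{2} \approx -6.5$)
$F{\left(y \right)} = - \frac{3}{2} + \frac{\sqrt{\frac{8}{29} + y}}{4}$
$\frac{1}{F{\left(Q{\left(13 \right)} - H \right)}} = \frac{1}{- \frac{3}{2} + \frac{\sqrt{232 + 841 \left(\frac{1}{2 + 13} - - \frac{13}{2}\right)}}{116}} = \frac{1}{- \frac{3}{2} + \frac{\sqrt{232 + 841 \left(\frac{1}{15} + \frac{13}{2}\right)}}{116}} = \frac{1}{- \frac{3}{2} + \frac{\sqrt{232 + 841 \cdot \frac{197}{30}}}{116}} = \frac{1}{- \frac{3}{2} + \frac{\sqrt{232 + \frac{165677}{30}}}{116}} = \frac{1}{- \frac{3}{2} + \frac{\sqrt{\frac{172637}{30}}}{116}} = \frac{1}{- \frac{3}{2} + \frac{\frac{1}{30} \sqrt{5179110}}{116}} = \frac{1}{- \frac{3}{2} + \frac{\sqrt{5179110}}{3480}}$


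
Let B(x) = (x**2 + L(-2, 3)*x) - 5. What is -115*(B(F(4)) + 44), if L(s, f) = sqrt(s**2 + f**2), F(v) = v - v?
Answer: -4485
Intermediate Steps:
F(v) = 0
L(s, f) = sqrt(f**2 + s**2)
B(x) = -5 + x**2 + x*sqrt(13) (B(x) = (x**2 + sqrt(3**2 + (-2)**2)*x) - 5 = (x**2 + sqrt(9 + 4)*x) - 5 = (x**2 + sqrt(13)*x) - 5 = (x**2 + x*sqrt(13)) - 5 = -5 + x**2 + x*sqrt(13))
-115*(B(F(4)) + 44) = -115*((-5 + 0**2 + 0*sqrt(13)) + 44) = -115*((-5 + 0 + 0) + 44) = -115*(-5 + 44) = -115*39 = -4485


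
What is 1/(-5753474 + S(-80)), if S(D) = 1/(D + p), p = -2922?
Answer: -3002/17271928949 ≈ -1.7381e-7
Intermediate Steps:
S(D) = 1/(-2922 + D) (S(D) = 1/(D - 2922) = 1/(-2922 + D))
1/(-5753474 + S(-80)) = 1/(-5753474 + 1/(-2922 - 80)) = 1/(-5753474 + 1/(-3002)) = 1/(-5753474 - 1/3002) = 1/(-17271928949/3002) = -3002/17271928949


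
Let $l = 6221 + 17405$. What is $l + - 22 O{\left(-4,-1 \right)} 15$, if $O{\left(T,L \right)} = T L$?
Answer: $22306$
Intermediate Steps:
$O{\left(T,L \right)} = L T$
$l = 23626$
$l + - 22 O{\left(-4,-1 \right)} 15 = 23626 + - 22 \left(\left(-1\right) \left(-4\right)\right) 15 = 23626 + \left(-22\right) 4 \cdot 15 = 23626 - 1320 = 22306$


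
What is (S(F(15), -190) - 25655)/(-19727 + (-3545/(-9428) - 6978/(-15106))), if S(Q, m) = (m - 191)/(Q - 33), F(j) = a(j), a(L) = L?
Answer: 5476131514126/4214081299773 ≈ 1.2995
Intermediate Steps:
F(j) = j
S(Q, m) = (-191 + m)/(-33 + Q)
(S(F(15), -190) - 25655)/(-19727 + (-3545/(-9428) - 6978/(-15106))) = ((-191 - 190)/(-33 + 15) - 25655)/(-19727 + (-3545/(-9428) - 6978/(-15106))) = (-381/(-18) - 25655)/(-19727 + (-3545*(-1/9428) - 6978*(-1/15106))) = (-1/18*(-381) - 25655)/(-19727 + (3545/9428 + 3489/7553)) = (127/6 - 25655)/(-19727 + 59669677/71209684) = -153803/(6*(-1404693766591/71209684)) = -153803/6*(-71209684/1404693766591) = 5476131514126/4214081299773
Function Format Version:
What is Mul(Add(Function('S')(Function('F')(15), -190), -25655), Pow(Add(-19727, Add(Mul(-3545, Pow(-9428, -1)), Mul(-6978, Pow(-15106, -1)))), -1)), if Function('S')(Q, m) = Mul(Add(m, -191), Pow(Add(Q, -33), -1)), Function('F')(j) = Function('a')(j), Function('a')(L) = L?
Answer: Rational(5476131514126, 4214081299773) ≈ 1.2995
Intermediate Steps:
Function('F')(j) = j
Function('S')(Q, m) = Mul(Pow(Add(-33, Q), -1), Add(-191, m)) (Function('S')(Q, m) = Mul(Add(-191, m), Pow(Add(-33, Q), -1)) = Mul(Pow(Add(-33, Q), -1), Add(-191, m)))
Mul(Add(Function('S')(Function('F')(15), -190), -25655), Pow(Add(-19727, Add(Mul(-3545, Pow(-9428, -1)), Mul(-6978, Pow(-15106, -1)))), -1)) = Mul(Add(Mul(Pow(Add(-33, 15), -1), Add(-191, -190)), -25655), Pow(Add(-19727, Add(Mul(-3545, Pow(-9428, -1)), Mul(-6978, Pow(-15106, -1)))), -1)) = Mul(Add(Mul(Pow(-18, -1), -381), -25655), Pow(Add(-19727, Add(Mul(-3545, Rational(-1, 9428)), Mul(-6978, Rational(-1, 15106)))), -1)) = Mul(Add(Mul(Rational(-1, 18), -381), -25655), Pow(Add(-19727, Add(Rational(3545, 9428), Rational(3489, 7553))), -1)) = Mul(Add(Rational(127, 6), -25655), Pow(Add(-19727, Rational(59669677, 71209684)), -1)) = Mul(Rational(-153803, 6), Pow(Rational(-1404693766591, 71209684), -1)) = Mul(Rational(-153803, 6), Rational(-71209684, 1404693766591)) = Rational(5476131514126, 4214081299773)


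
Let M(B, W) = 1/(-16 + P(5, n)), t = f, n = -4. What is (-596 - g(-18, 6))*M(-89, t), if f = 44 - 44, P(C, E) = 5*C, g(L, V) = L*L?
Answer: -920/9 ≈ -102.22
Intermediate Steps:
g(L, V) = L²
f = 0
t = 0
M(B, W) = ⅑ (M(B, W) = 1/(-16 + 5*5) = 1/(-16 + 25) = 1/9 = ⅑)
(-596 - g(-18, 6))*M(-89, t) = (-596 - 1*(-18)²)*(⅑) = (-596 - 1*324)*(⅑) = (-596 - 324)*(⅑) = -920*⅑ = -920/9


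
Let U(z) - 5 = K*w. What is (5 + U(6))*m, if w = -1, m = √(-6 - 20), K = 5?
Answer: 5*I*√26 ≈ 25.495*I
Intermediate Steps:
m = I*√26 (m = √(-26) = I*√26 ≈ 5.099*I)
U(z) = 0 (U(z) = 5 + 5*(-1) = 5 - 5 = 0)
(5 + U(6))*m = (5 + 0)*(I*√26) = 5*(I*√26) = 5*I*√26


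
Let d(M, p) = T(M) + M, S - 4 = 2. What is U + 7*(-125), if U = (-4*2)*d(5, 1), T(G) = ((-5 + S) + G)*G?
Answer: -1155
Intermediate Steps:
S = 6 (S = 4 + 2 = 6)
T(G) = G*(1 + G) (T(G) = ((-5 + 6) + G)*G = (1 + G)*G = G*(1 + G))
d(M, p) = M + M*(1 + M) (d(M, p) = M*(1 + M) + M = M + M*(1 + M))
U = -280 (U = (-4*2)*(5*(2 + 5)) = -40*7 = -8*35 = -280)
U + 7*(-125) = -280 + 7*(-125) = -280 - 875 = -1155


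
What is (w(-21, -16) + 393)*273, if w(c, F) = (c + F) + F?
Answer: 92820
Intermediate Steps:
w(c, F) = c + 2*F (w(c, F) = (F + c) + F = c + 2*F)
(w(-21, -16) + 393)*273 = ((-21 + 2*(-16)) + 393)*273 = ((-21 - 32) + 393)*273 = (-53 + 393)*273 = 340*273 = 92820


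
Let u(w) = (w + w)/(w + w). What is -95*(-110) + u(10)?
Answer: 10451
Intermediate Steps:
u(w) = 1 (u(w) = (2*w)/((2*w)) = (2*w)*(1/(2*w)) = 1)
-95*(-110) + u(10) = -95*(-110) + 1 = 10450 + 1 = 10451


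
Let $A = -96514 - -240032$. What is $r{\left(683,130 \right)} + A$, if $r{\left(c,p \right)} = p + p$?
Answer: $143778$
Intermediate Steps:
$A = 143518$ ($A = -96514 + 240032 = 143518$)
$r{\left(c,p \right)} = 2 p$
$r{\left(683,130 \right)} + A = 2 \cdot 130 + 143518 = 260 + 143518 = 143778$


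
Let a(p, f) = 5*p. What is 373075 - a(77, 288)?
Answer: 372690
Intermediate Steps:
373075 - a(77, 288) = 373075 - 5*77 = 373075 - 1*385 = 373075 - 385 = 372690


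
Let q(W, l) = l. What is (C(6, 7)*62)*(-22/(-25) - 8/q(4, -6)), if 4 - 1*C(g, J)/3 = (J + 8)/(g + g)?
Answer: 28303/25 ≈ 1132.1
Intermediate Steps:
C(g, J) = 12 - 3*(8 + J)/(2*g) (C(g, J) = 12 - 3*(J + 8)/(g + g) = 12 - 3*(8 + J)/(2*g))
(C(6, 7)*62)*(-22/(-25) - 8/q(4, -6)) = (((3/2)*(-8 - 1*7 + 8*6)/6)*62)*(-22/(-25) - 8/(-6)) = (((3/2)*(⅙)*(-8 - 7 + 48))*62)*(-22*(-1/25) - 8*(-⅙)) = (((3/2)*(⅙)*33)*62)*(22/25 + 4/3) = ((33/4)*62)*(166/75) = (1023/2)*(166/75) = 28303/25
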